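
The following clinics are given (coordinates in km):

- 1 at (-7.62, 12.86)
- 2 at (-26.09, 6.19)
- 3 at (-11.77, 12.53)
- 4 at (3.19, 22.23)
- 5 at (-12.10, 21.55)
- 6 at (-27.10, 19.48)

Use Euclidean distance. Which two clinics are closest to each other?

1 and 3

Pairwise distances:
1–3: 4.16 km
3–5: 9.03 km
1–5: 9.78 km
2–6: 13.33 km
1–4: 14.31 km
5–6: 15.14 km
4–5: 15.31 km
2–3: 15.66 km
3–6: 16.83 km
3–4: 17.83 km
1–2: 19.64 km
1–6: 20.57 km
2–5: 20.78 km
4–6: 30.41 km
2–4: 33.39 km
Closest pair: 1–3 at 4.16 km.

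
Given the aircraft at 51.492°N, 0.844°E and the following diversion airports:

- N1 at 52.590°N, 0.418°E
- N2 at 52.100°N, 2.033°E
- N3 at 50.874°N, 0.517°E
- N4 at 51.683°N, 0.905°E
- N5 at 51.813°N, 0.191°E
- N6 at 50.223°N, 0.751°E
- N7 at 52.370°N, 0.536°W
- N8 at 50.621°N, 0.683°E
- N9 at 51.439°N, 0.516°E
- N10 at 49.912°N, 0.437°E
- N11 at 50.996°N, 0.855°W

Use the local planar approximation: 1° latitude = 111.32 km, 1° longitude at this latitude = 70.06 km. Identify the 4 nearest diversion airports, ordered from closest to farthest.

Distances from 51.492°N, 0.844°E:
N1: √((1.098·111.32)² + (-0.426·70.06)²) = √(14940.01645 + 890.75745) = 125.820 km
N2: √((0.608·111.32)² + (1.189·70.06)²) = √(4580.92893 + 6939.11325) = 107.331 km
N3: √((-0.618·111.32)² + (-0.327·70.06)²) = √(4732.85659 + 524.85069) = 72.510 km
N4: √((0.191·111.32)² + (0.061·70.06)²) = √(452.07775 + 18.26417) = 21.687 km
N5: √((0.321·111.32)² + (-0.653·70.06)²) = √(1276.89875 + 2092.98747) = 58.051 km
N6: √((-1.269·111.32)² + (-0.093·70.06)²) = √(19955.82283 + 42.45278) = 141.415 km
N7: √((0.878·111.32)² + (-1.380·70.06)²) = √(9552.90430 + 9347.56382) = 137.479 km
N8: √((-0.871·111.32)² + (-0.161·70.06)²) = √(9401.18730 + 127.23073) = 97.614 km
N9: √((-0.053·111.32)² + (-0.328·70.06)²) = √(34.80953 + 528.06569) = 23.725 km
N10: √((-1.580·111.32)² + (-0.407·70.06)²) = √(30935.74429 + 813.07215) = 178.182 km
N11: √((-0.496·111.32)² + (-1.699·70.06)²) = √(3048.66530 + 14168.60274) = 131.215 km
Sorted: N4 (21.687 km) < N9 (23.725 km) < N5 (58.051 km) < N3 (72.510 km) < N8 (97.614 km) < N2 (107.331 km) < …

N4, N9, N5, N3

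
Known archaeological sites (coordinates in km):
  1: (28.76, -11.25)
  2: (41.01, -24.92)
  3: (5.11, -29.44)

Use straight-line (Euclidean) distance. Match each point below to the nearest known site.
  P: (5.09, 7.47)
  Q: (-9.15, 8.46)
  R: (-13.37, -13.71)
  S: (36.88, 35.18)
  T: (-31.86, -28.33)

P at (5.09, 7.47):
  1: √((23.67)² + (-18.72)²) = √(560.2689 + 350.4384) = 30.18 km
  2: √((35.92)² + (-32.39)²) = √(1290.2464 + 1049.1121) = 48.37 km
  3: √((0.02)² + (-36.91)²) = √(0.0004 + 1362.3481) = 36.91 km
  → nearest: 1 (30.18 km)
Q at (-9.15, 8.46):
  1: √((37.91)² + (-19.71)²) = √(1437.1681 + 388.4841) = 42.73 km
  2: √((50.16)² + (-33.38)²) = √(2516.0256 + 1114.2244) = 60.25 km
  3: √((14.26)² + (-37.90)²) = √(203.3476 + 1436.4100) = 40.49 km
  → nearest: 3 (40.49 km)
R at (-13.37, -13.71):
  1: √((42.13)² + (2.46)²) = √(1774.9369 + 6.0516) = 42.20 km
  2: √((54.38)² + (-11.21)²) = √(2957.1844 + 125.6641) = 55.52 km
  3: √((18.48)² + (-15.73)²) = √(341.5104 + 247.4329) = 24.27 km
  → nearest: 3 (24.27 km)
S at (36.88, 35.18):
  1: √((-8.12)² + (-46.43)²) = √(65.9344 + 2155.7449) = 47.13 km
  2: √((4.13)² + (-60.10)²) = √(17.0569 + 3612.0100) = 60.24 km
  3: √((-31.77)² + (-64.62)²) = √(1009.3329 + 4175.7444) = 72.01 km
  → nearest: 1 (47.13 km)
T at (-31.86, -28.33):
  1: √((60.62)² + (17.08)²) = √(3674.7844 + 291.7264) = 62.98 km
  2: √((72.87)² + (3.41)²) = √(5310.0369 + 11.6281) = 72.95 km
  3: √((36.97)² + (-1.11)²) = √(1366.7809 + 1.2321) = 36.99 km
  → nearest: 3 (36.99 km)

P→1; Q→3; R→3; S→1; T→3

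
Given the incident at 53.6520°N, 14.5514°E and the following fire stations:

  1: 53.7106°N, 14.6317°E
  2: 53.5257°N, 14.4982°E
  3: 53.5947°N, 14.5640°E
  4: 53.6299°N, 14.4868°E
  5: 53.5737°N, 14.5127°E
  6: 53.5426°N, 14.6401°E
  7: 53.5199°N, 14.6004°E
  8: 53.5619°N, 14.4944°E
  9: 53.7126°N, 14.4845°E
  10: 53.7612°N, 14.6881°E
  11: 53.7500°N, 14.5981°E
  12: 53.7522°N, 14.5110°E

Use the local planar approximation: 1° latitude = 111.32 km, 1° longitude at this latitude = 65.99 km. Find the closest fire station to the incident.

Distances from 53.6520°N, 14.5514°E:
1: √((0.0586·111.32)² + (0.0803·65.99)²) = √(42.554121 + 28.079369) = 8.4044 km
2: √((-0.1263·111.32)² + (-0.0532·65.99)²) = √(197.675614 + 12.324790) = 14.4914 km
3: √((-0.0573·111.32)² + (0.0126·65.99)²) = √(40.686997 + 0.691349) = 6.4326 km
4: √((-0.0221·111.32)² + (-0.0646·65.99)²) = √(6.052446 + 18.172777) = 4.9219 km
5: √((-0.0783·111.32)² + (-0.0387·65.99)²) = √(75.974862 + 6.521961) = 9.0828 km
6: √((-0.1094·111.32)² + (0.0887·65.99)²) = √(148.313621 + 34.261273) = 13.5120 km
7: √((-0.1321·111.32)² + (0.0490·65.99)²) = √(216.247966 + 10.455587) = 15.0567 km
8: √((-0.0901·111.32)² + (-0.0570·65.99)²) = √(100.599536 + 14.148356) = 10.7120 km
9: √((0.0606·111.32)² + (-0.0669·65.99)²) = √(45.508408 + 19.489850) = 8.0621 km
10: √((0.1092·111.32)² + (0.1367·65.99)²) = √(147.771837 + 81.375428) = 15.1376 km
11: √((0.0980·111.32)² + (0.0467·65.99)²) = √(119.014136 + 9.497078) = 11.3363 km
12: √((0.1002·111.32)² + (-0.0404·65.99)²) = √(124.417605 + 7.107535) = 11.4684 km
Minimum: 4 at 4.9219 km.

4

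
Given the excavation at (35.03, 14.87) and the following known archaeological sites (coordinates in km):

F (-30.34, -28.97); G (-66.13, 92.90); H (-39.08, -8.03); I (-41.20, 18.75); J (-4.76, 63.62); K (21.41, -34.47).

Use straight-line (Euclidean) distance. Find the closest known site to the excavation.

K

Distances from (35.03, 14.87):
F: 78.71 km
G: 127.76 km
H: 77.57 km
I: 76.33 km
J: 62.93 km
K: 51.19 km
Minimum: K at 51.19 km.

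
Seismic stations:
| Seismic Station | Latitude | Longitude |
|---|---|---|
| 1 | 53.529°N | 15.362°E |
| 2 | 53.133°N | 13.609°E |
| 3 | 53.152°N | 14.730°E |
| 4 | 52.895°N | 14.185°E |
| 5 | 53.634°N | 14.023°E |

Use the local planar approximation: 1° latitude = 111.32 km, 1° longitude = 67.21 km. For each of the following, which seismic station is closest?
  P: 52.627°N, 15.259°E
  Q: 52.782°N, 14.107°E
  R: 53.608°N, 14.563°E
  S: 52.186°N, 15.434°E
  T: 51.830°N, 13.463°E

P at 52.627°N, 15.259°E:
  1: √((0.902·111.32)² + (0.103·67.21)²) = √(10082.29663 + 47.92281) = 100.649 km
  2: √((0.506·111.32)² + (-1.650·67.21)²) = √(3172.83457 + 12298.03371) = 124.382 km
  3: √((0.525·111.32)² + (-0.529·67.21)²) = √(3415.58425 + 1264.09332) = 68.408 km
  4: √((0.268·111.32)² + (-1.074·67.21)²) = √(890.05324 + 5210.46345) = 78.106 km
  5: √((1.007·111.32)² + (-1.236·67.21)²) = √(12566.23961 + 6900.88408) = 139.525 km
  → nearest: 3 (68.408 km)
Q at 52.782°N, 14.107°E:
  1: √((0.747·111.32)² + (1.255·67.21)²) = √(6914.92699 + 7114.67789) = 118.447 km
  2: √((0.351·111.32)² + (-0.498·67.21)²) = √(1526.72434 + 1120.27973) = 51.449 km
  3: √((0.370·111.32)² + (0.623·67.21)²) = √(1696.48429 + 1753.25015) = 58.734 km
  4: √((0.113·111.32)² + (0.078·67.21)²) = √(158.23527 + 27.48255) = 13.628 km
  5: √((0.852·111.32)² + (-0.084·67.21)²) = √(8995.50574 + 31.87325) = 95.013 km
  → nearest: 4 (13.628 km)
R at 53.608°N, 14.563°E:
  1: √((-0.079·111.32)² + (0.799·67.21)²) = √(77.33936 + 2883.77485) = 54.416 km
  2: √((-0.475·111.32)² + (-0.954·67.21)²) = √(2795.97713 + 4111.16152) = 83.109 km
  3: √((-0.456·111.32)² + (0.167·67.21)²) = √(2576.77252 + 125.97975) = 51.988 km
  4: √((-0.713·111.32)² + (-0.378·67.21)²) = √(6299.78104 + 645.43333) = 83.338 km
  5: √((0.026·111.32)² + (-0.540·67.21)²) = √(8.37709 + 1317.21088) = 36.409 km
  → nearest: 5 (36.409 km)
S at 52.186°N, 15.434°E:
  1: √((1.343·111.32)² + (-0.072·67.21)²) = √(22351.07525 + 23.41708) = 149.581 km
  2: √((0.947·111.32)² + (-1.825·67.21)²) = √(11113.38483 + 15045.04629) = 161.736 km
  3: √((0.966·111.32)² + (-0.704·67.21)²) = √(11563.80203 + 2238.78871) = 117.484 km
  4: √((0.709·111.32)² + (-1.249·67.21)²) = √(6229.29453 + 7046.81171) = 115.222 km
  5: √((1.448·111.32)² + (-1.411·67.21)²) = √(25982.65454 + 8993.35669) = 187.019 km
  → nearest: 4 (115.222 km)
T at 51.830°N, 13.463°E:
  1: √((1.699·111.32)² + (1.899·67.21)²) = √(35771.17064 + 16289.87382) = 228.169 km
  2: √((1.303·111.32)² + (0.146·67.21)²) = √(21039.49090 + 96.28830) = 145.381 km
  3: √((1.322·111.32)² + (1.267·67.21)²) = √(21657.54900 + 7251.38595) = 170.026 km
  4: √((1.065·111.32)² + (0.722·67.21)²) = √(14055.47771 + 2354.73580) = 128.102 km
  5: √((1.804·111.32)² + (0.560·67.21)²) = √(40329.18650 + 1416.58893) = 204.318 km
  → nearest: 4 (128.102 km)

P→3; Q→4; R→5; S→4; T→4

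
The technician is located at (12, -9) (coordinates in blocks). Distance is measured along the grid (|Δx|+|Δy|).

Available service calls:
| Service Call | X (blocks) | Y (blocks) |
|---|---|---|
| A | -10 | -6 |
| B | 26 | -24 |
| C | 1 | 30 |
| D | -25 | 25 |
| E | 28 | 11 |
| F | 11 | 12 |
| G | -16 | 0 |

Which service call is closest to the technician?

Distances from (12, -9):
A: |-22| + |3| = 22 + 3 = 25 blocks
B: |14| + |-15| = 14 + 15 = 29 blocks
C: |-11| + |39| = 11 + 39 = 50 blocks
D: |-37| + |34| = 37 + 34 = 71 blocks
E: |16| + |20| = 16 + 20 = 36 blocks
F: |-1| + |21| = 1 + 21 = 22 blocks
G: |-28| + |9| = 28 + 9 = 37 blocks
Minimum: F at 22 blocks.

F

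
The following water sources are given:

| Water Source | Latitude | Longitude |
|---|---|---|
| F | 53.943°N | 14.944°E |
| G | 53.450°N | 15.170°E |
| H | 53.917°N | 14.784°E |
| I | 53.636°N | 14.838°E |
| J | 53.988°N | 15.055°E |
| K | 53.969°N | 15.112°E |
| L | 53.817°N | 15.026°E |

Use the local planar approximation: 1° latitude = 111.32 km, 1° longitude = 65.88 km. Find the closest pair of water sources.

J and K

Pairwise distances:
F–G: √((-0.493·111.32)² + (0.226·65.88)²) = √(3011.89782 + 221.67875) = 56.865 km
F–H: √((-0.026·111.32)² + (-0.160·65.88)²) = √(8.37709 + 111.10846) = 10.931 km
F–I: √((-0.307·111.32)² + (-0.106·65.88)²) = √(1167.94703 + 48.76620) = 34.881 km
F–J: √((0.045·111.32)² + (0.111·65.88)²) = √(25.09409 + 53.47529) = 8.864 km
F–K: √((0.026·111.32)² + (0.168·65.88)²) = √(8.37709 + 122.49708) = 11.440 km
F–L: √((-0.126·111.32)² + (0.082·65.88)²) = √(196.73765 + 29.18333) = 15.031 km
G–H: √((0.467·111.32)² + (-0.386·65.88)²) = √(2702.58994 + 646.66862) = 57.873 km
G–I: √((0.186·111.32)² + (-0.332·65.88)²) = √(428.71856 + 478.39138) = 30.118 km
G–J: √((0.538·111.32)² + (-0.115·65.88)²) = √(3586.83126 + 57.39881) = 60.367 km
G–K: √((0.519·111.32)² + (-0.058·65.88)²) = √(3337.95987 + 14.60035) = 57.901 km
G–L: √((0.367·111.32)² + (-0.144·65.88)²) = √(1669.08527 + 89.99786) = 41.941 km
H–I: √((-0.281·111.32)² + (0.054·65.88)²) = √(978.49596 + 12.65595) = 31.483 km
H–J: √((0.071·111.32)² + (0.271·65.88)²) = √(62.46879 + 318.74675) = 19.525 km
H–K: √((0.052·111.32)² + (0.328·65.88)²) = √(33.50835 + 466.93332) = 22.371 km
H–L: √((-0.100·111.32)² + (0.242·65.88)²) = √(123.92142 + 254.17797) = 19.445 km
I–J: √((0.352·111.32)² + (0.217·65.88)²) = √(1535.43601 + 204.37447) = 41.711 km
I–K: √((0.333·111.32)² + (0.274·65.88)²) = √(1374.15228 + 325.84293) = 41.231 km
I–L: √((0.181·111.32)² + (0.188·65.88)²) = √(405.97898 + 153.39912) = 23.651 km
J–K: √((-0.019·111.32)² + (0.057·65.88)²) = √(4.47356 + 14.10123) = 4.310 km
J–L: √((-0.171·111.32)² + (-0.029·65.88)²) = √(362.35864 + 3.65009) = 19.131 km
K–L: √((-0.152·111.32)² + (-0.086·65.88)²) = √(286.30806 + 32.09993) = 17.844 km
Closest pair: J–K at 4.310 km.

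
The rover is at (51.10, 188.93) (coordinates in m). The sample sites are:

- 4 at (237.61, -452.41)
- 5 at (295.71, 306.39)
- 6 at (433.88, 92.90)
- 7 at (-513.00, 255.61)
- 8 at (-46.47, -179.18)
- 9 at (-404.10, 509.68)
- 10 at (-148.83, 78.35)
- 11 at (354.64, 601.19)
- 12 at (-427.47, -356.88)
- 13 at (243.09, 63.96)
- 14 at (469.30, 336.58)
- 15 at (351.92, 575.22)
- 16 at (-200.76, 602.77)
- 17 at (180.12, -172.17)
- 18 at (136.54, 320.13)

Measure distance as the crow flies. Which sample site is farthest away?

12

Distances from (51.10, 188.93):
4: 667.91 m
5: 271.35 m
6: 394.64 m
7: 568.03 m
8: 380.82 m
9: 556.86 m
10: 228.47 m
11: 511.95 m
12: 725.90 m
13: 229.08 m
14: 443.50 m
15: 489.60 m
16: 484.46 m
17: 383.46 m
18: 156.57 m
Maximum: 12 at 725.90 m.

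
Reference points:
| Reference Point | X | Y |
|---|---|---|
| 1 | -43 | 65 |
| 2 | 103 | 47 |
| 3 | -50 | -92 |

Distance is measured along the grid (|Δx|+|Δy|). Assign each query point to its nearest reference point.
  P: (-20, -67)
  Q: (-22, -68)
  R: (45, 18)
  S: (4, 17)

P at (-20, -67):
  1: |-23| + |132| = 23 + 132 = 155
  2: |123| + |114| = 123 + 114 = 237
  3: |-30| + |-25| = 30 + 25 = 55
  → nearest: 3 (55)
Q at (-22, -68):
  1: |-21| + |133| = 21 + 133 = 154
  2: |125| + |115| = 125 + 115 = 240
  3: |-28| + |-24| = 28 + 24 = 52
  → nearest: 3 (52)
R at (45, 18):
  1: |-88| + |47| = 88 + 47 = 135
  2: |58| + |29| = 58 + 29 = 87
  3: |-95| + |-110| = 95 + 110 = 205
  → nearest: 2 (87)
S at (4, 17):
  1: |-47| + |48| = 47 + 48 = 95
  2: |99| + |30| = 99 + 30 = 129
  3: |-54| + |-109| = 54 + 109 = 163
  → nearest: 1 (95)

P→3; Q→3; R→2; S→1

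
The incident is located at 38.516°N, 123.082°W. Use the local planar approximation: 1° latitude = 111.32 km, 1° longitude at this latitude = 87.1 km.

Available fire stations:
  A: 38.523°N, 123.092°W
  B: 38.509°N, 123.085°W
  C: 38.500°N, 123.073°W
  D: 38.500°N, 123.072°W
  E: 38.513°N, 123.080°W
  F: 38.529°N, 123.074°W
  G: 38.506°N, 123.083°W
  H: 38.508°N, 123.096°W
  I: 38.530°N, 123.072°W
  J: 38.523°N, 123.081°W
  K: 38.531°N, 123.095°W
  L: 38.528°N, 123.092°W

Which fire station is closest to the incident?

E

Distances from 38.516°N, 123.082°W:
A: 1.169 km
B: 0.822 km
C: 1.946 km
D: 1.983 km
E: 0.377 km
F: 1.606 km
G: 1.117 km
H: 1.510 km
I: 1.785 km
J: 0.784 km
K: 2.018 km
L: 1.595 km
Minimum: E at 0.377 km.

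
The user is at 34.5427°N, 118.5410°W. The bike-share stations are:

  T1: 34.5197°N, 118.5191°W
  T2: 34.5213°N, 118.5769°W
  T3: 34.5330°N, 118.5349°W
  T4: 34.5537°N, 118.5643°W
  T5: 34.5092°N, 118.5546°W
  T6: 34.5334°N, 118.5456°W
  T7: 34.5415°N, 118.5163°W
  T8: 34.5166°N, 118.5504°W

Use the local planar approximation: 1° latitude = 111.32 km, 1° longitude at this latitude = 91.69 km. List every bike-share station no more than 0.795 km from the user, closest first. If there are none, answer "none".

none

Distances from 34.5427°N, 118.5410°W:
T1: 3.2539 km
T2: 4.0633 km
T3: 1.2161 km
T4: 2.4624 km
T5: 3.9322 km
T6: 1.1179 km
T7: 2.2687 km
T8: 3.0306 km
Threshold 0.795 km: none within range.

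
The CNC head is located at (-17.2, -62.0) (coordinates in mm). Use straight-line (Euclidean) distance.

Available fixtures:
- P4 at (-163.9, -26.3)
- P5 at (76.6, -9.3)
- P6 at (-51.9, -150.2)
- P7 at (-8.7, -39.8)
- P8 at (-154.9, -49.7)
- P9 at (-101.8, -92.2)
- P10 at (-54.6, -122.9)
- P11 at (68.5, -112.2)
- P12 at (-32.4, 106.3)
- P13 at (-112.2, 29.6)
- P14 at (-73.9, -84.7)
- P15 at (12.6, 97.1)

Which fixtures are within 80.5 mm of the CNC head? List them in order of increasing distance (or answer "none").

Distances from (-17.2, -62.0):
P4: √((-146.7)² + (35.7)²) = √(21520.890 + 1274.490) = 151.0 mm
P5: √((93.8)² + (52.7)²) = √(8798.440 + 2777.290) = 107.6 mm
P6: √((-34.7)² + (-88.2)²) = √(1204.090 + 7779.240) = 94.8 mm
P7: √((8.5)² + (22.2)²) = √(72.250 + 492.840) = 23.8 mm
P8: √((-137.7)² + (12.3)²) = √(18961.290 + 151.290) = 138.2 mm
P9: √((-84.6)² + (-30.2)²) = √(7157.160 + 912.040) = 89.8 mm
P10: √((-37.4)² + (-60.9)²) = √(1398.760 + 3708.810) = 71.5 mm
P11: √((85.7)² + (-50.2)²) = √(7344.490 + 2520.040) = 99.3 mm
P12: √((-15.2)² + (168.3)²) = √(231.040 + 28324.890) = 169.0 mm
P13: √((-95.0)² + (91.6)²) = √(9025.000 + 8390.560) = 132.0 mm
P14: √((-56.7)² + (-22.7)²) = √(3214.890 + 515.290) = 61.1 mm
P15: √((29.8)² + (159.1)²) = √(888.040 + 25312.810) = 161.9 mm
Threshold 80.5 mm: P7 (23.8 mm), P14 (61.1 mm), P10 (71.5 mm) are within range.

P7, P14, P10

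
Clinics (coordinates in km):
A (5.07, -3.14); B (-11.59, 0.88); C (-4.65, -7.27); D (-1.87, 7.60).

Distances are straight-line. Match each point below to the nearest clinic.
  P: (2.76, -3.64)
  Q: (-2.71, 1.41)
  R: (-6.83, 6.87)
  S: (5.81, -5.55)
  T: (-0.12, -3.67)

P→A; Q→D; R→D; S→A; T→A

P at (2.76, -3.64):
  A: 2.36 km
  B: 15.05 km
  C: 8.25 km
  D: 12.16 km
  → nearest: A (2.36 km)
Q at (-2.71, 1.41):
  A: 9.01 km
  B: 8.90 km
  C: 8.89 km
  D: 6.25 km
  → nearest: D (6.25 km)
R at (-6.83, 6.87):
  A: 15.55 km
  B: 7.65 km
  C: 14.31 km
  D: 5.01 km
  → nearest: D (5.01 km)
S at (5.81, -5.55):
  A: 2.52 km
  B: 18.55 km
  C: 10.60 km
  D: 15.23 km
  → nearest: A (2.52 km)
T at (-0.12, -3.67):
  A: 5.22 km
  B: 12.34 km
  C: 5.79 km
  D: 11.41 km
  → nearest: A (5.22 km)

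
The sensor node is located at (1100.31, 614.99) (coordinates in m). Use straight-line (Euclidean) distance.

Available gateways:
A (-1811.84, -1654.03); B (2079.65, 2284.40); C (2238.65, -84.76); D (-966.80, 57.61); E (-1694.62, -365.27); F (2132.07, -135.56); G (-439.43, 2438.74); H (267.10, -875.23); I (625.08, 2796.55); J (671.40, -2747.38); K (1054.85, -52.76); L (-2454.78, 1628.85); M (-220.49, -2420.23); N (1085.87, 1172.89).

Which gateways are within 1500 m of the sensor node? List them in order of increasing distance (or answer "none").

N, K, F, C

Distances from (1100.31, 614.99):
A: √((-2912.15)² + (-2269.02)²) = √(8480617.6225 + 5148451.7604) = 3691.76 m
B: √((979.34)² + (1669.41)²) = √(959106.8356 + 2786929.7481) = 1935.47 m
C: √((1138.34)² + (-699.75)²) = √(1295817.9556 + 489650.0625) = 1336.21 m
D: √((-2067.11)² + (-557.38)²) = √(4272943.7521 + 310672.4644) = 2140.94 m
E: √((-2794.93)² + (-980.26)²) = √(7811633.7049 + 960909.6676) = 2961.85 m
F: √((1031.76)² + (-750.55)²) = √(1064528.6976 + 563325.3025) = 1275.87 m
G: √((-1539.74)² + (1823.75)²) = √(2370799.2676 + 3326064.0625) = 2386.81 m
H: √((-833.21)² + (-1490.22)²) = √(694238.9041 + 2220755.6484) = 1707.34 m
I: √((-475.23)² + (2181.56)²) = √(225843.5529 + 4759204.0336) = 2232.72 m
J: √((-428.91)² + (-3362.37)²) = √(183963.7881 + 11305532.0169) = 3389.62 m
K: √((-45.46)² + (-667.75)²) = √(2066.6116 + 445890.0625) = 669.30 m
L: √((-3555.09)² + (1013.86)²) = √(12638664.9081 + 1027912.0996) = 3696.83 m
M: √((-1320.80)² + (-3035.22)²) = √(1744512.6400 + 9212560.4484) = 3310.15 m
N: √((-14.44)² + (557.90)²) = √(208.5136 + 311252.4100) = 558.09 m
Threshold 1500 m: N (558.09 m), K (669.30 m), F (1275.87 m), C (1336.21 m) are within range.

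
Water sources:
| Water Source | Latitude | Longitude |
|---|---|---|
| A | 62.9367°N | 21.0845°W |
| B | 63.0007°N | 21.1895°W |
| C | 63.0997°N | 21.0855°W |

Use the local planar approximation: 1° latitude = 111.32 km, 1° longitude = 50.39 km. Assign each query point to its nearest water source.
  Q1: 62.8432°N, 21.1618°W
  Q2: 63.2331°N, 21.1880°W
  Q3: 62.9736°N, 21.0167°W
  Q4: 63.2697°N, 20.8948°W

Q1→A; Q2→C; Q3→A; Q4→C

Q1 at 62.8432°N, 21.1618°W:
  A: 11.1134 km
  B: 17.5884 km
  C: 28.8113 km
  → nearest: A (11.1134 km)
Q2 at 63.2331°N, 21.1880°W:
  A: 33.4049 km
  B: 25.8709 km
  C: 15.7227 km
  → nearest: C (15.7227 km)
Q3 at 62.9736°N, 21.0167°W:
  A: 5.3428 km
  B: 9.2152 km
  C: 14.4592 km
  → nearest: A (5.3428 km)
Q4 at 63.2697°N, 20.8948°W:
  A: 38.2822 km
  B: 33.4250 km
  C: 21.2243 km
  → nearest: C (21.2243 km)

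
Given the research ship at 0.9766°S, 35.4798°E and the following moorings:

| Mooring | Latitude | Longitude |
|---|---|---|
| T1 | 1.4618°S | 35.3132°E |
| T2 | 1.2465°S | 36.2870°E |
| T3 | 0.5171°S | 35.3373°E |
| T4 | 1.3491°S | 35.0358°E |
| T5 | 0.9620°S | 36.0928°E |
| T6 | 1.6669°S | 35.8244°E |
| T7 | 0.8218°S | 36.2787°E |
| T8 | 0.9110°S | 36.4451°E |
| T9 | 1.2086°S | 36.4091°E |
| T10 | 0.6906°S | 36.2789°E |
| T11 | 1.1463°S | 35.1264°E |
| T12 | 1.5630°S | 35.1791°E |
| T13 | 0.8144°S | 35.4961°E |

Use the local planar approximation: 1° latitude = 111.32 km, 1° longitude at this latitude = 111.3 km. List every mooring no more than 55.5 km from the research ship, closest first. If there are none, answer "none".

T13, T11, T3

Distances from 0.9766°S, 35.4798°E:
T1: √((-0.4852·111.32)² + (-0.1666·111.3)²) = √(2917.346267 + 343.827273) = 57.1067 km
T2: √((-0.2699·111.32)² + (0.8072·111.3)²) = √(902.718129 + 8071.469967) = 94.7322 km
T3: √((0.4595·111.32)² + (-0.1425·111.3)²) = √(2616.480044 + 251.547530) = 53.5540 km
T4: √((-0.3725·111.32)² + (-0.4440·111.3)²) = √(1719.487209 + 2442.059656) = 64.5101 km
T5: √((0.0146·111.32)² + (0.6130·111.3)²) = √(2.641509 + 4654.909884) = 68.2463 km
T6: √((-0.6903·111.32)² + (0.3446·111.3)²) = √(5905.030459 + 1471.027782) = 85.8840 km
T7: √((0.1548·111.32)² + (0.7989·111.3)²) = √(296.953404 + 7906.334255) = 90.5720 km
T8: √((0.0656·111.32)² + (0.9653·111.3)²) = √(53.327850 + 11542.900208) = 107.6858 km
T9: √((-0.2320·111.32)² + (0.9293·111.3)²) = √(666.994673 + 10697.990379) = 106.6067 km
T10: √((0.2860·111.32)² + (0.7991·111.3)²) = √(1013.627680 + 7910.293360) = 94.4665 km
T11: √((-0.1697·111.32)² + (-0.3534·111.3)²) = √(356.870032 + 1547.117929) = 43.6347 km
T12: √((-0.5864·111.32)² + (-0.3007·111.3)²) = √(4261.223551 + 1120.101000) = 73.3575 km
T13: √((0.1622·111.32)² + (0.0163·111.3)²) = √(326.022892 + 3.291285) = 18.1470 km
Threshold 55.5 km: T13 (18.1470 km), T11 (43.6347 km), T3 (53.5540 km) are within range.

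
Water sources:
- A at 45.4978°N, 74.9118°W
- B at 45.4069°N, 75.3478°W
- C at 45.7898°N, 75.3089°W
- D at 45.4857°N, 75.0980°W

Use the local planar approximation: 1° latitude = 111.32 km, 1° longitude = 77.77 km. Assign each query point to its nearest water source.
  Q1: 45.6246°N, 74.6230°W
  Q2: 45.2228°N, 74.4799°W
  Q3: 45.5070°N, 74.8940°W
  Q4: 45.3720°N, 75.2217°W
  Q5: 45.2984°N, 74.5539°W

Q1 at 45.6246°N, 74.6230°W:
  A: 26.5272 km
  B: 61.3565 km
  C: 56.4235 km
  D: 40.0463 km
  → nearest: A (26.5272 km)
Q2 at 45.2228°N, 74.4799°W:
  A: 45.4463 km
  B: 70.5393 km
  C: 90.2247 km
  D: 56.2778 km
  → nearest: A (45.4463 km)
Q3 at 45.5070°N, 74.8940°W:
  A: 1.7220 km
  B: 37.0094 km
  C: 45.0801 km
  D: 16.0413 km
  → nearest: A (1.7220 km)
Q4 at 45.3720°N, 75.2217°W:
  A: 27.8741 km
  B: 10.5483 km
  C: 47.0013 km
  D: 15.8981 km
  → nearest: B (10.5483 km)
Q5 at 45.2984°N, 74.5539°W:
  A: 35.6011 km
  B: 62.9119 km
  C: 80.2495 km
  D: 47.1727 km
  → nearest: A (35.6011 km)

Q1→A; Q2→A; Q3→A; Q4→B; Q5→A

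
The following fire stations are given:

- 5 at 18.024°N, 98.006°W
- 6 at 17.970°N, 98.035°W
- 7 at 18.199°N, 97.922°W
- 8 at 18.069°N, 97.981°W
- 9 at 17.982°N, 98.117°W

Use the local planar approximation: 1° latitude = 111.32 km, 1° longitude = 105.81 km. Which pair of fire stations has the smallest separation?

5 and 8

Pairwise distances:
5–8: √((0.045·111.32)² + (0.025·105.81)²) = √(25.09409 + 6.99735) = 5.665 km
5–6: √((-0.054·111.32)² + (-0.029·105.81)²) = √(36.13549 + 9.41563) = 6.749 km
6–9: √((0.012·111.32)² + (-0.082·105.81)²) = √(1.78447 + 75.28026) = 8.779 km
6–8: √((0.099·111.32)² + (0.054·105.81)²) = √(121.45539 + 32.64682) = 12.414 km
5–9: √((-0.042·111.32)² + (-0.111·105.81)²) = √(21.85974 + 137.94291) = 12.641 km
7–8: √((-0.130·111.32)² + (-0.059·105.81)²) = √(209.42721 + 38.97243) = 15.761 km
8–9: √((-0.087·111.32)² + (-0.136·105.81)²) = √(93.79613 + 207.07670) = 17.346 km
5–7: √((0.175·111.32)² + (0.084·105.81)²) = √(379.50936 + 78.99726) = 21.413 km
6–7: √((0.229·111.32)² + (0.113·105.81)²) = √(649.85634 + 142.95861) = 28.157 km
7–9: √((-0.217·111.32)² + (-0.195·105.81)²) = √(583.53359 + 425.71863) = 31.769 km
Closest pair: 5–8 at 5.665 km.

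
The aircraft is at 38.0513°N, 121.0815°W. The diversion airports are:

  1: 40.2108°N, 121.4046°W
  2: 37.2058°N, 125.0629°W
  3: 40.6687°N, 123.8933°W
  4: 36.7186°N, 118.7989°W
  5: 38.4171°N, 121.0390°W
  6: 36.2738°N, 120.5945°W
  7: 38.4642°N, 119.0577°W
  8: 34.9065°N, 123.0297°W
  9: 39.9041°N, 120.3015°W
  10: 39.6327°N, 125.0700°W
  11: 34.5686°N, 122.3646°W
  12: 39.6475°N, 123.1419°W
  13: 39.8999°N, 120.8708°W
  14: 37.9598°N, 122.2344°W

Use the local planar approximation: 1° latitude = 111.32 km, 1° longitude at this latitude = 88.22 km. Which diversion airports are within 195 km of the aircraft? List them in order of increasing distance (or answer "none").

Distances from 38.0513°N, 121.0815°W:
1: √((2.1595·111.32)² + (-0.3231·88.22)²) = √(57790.015652 + 812.471289) = 242.0795 km
2: √((-0.8455·111.32)² + (-3.9814·88.22)²) = √(8858.773936 + 123368.910989) = 363.6312 km
3: √((2.6174·111.32)² + (-2.8118·88.22)²) = √(84895.875513 + 61532.273265) = 382.6593 km
4: √((-1.3327·111.32)² + (2.2826·88.22)²) = √(22009.551397 + 40550.268364) = 250.1196 km
5: √((0.3658·111.32)² + (0.0425·88.22)²) = √(1658.188113 + 14.057625) = 40.8931 km
6: √((-1.7775·111.32)² + (0.4870·88.22)²) = √(39153.051364 + 1845.831399) = 202.4818 km
7: √((0.4129·111.32)² + (2.0238·88.22)²) = √(2112.691870 + 31876.401623) = 184.3613 km
8: √((-3.1448·111.32)² + (-1.9482·88.22)²) = √(122555.401463 + 29539.367023) = 389.9933 km
9: √((1.8528·111.32)² + (0.7800·88.22)²) = √(42540.587114 + 4735.036295) = 217.4296 km
10: √((1.5814·111.32)² + (-3.9885·88.22)²) = √(30990.591414 + 123809.308978) = 393.4462 km
11: √((-3.4827·111.32)² + (-1.2831·88.22)²) = √(150306.764800 + 12813.126589) = 403.8810 km
12: √((1.5962·111.32)² + (-2.0604·88.22)²) = √(31573.375035 + 33039.783230) = 254.1912 km
13: √((1.8486·111.32)² + (0.2107·88.22)²) = √(42347.940355 + 345.512034) = 206.6239 km
14: √((-0.0915·111.32)² + (-1.1529·88.22)²) = √(103.750114 + 10344.687727) = 102.2176 km
Threshold 195 km: 5 (40.8931 km), 14 (102.2176 km), 7 (184.3613 km) are within range.

5, 14, 7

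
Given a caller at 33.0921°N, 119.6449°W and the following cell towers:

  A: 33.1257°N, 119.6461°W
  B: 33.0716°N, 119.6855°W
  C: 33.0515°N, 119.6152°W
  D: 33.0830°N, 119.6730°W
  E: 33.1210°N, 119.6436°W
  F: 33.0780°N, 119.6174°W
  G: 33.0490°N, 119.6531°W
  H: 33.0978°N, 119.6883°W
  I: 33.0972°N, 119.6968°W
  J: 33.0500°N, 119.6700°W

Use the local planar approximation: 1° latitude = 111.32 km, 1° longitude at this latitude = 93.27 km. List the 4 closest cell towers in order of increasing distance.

D, F, E, A

Distances from 33.0921°N, 119.6449°W:
A: √((0.0336·111.32)² + (-0.0012·93.27)²) = √(13.990233 + 0.012527) = 3.7420 km
B: √((-0.0205·111.32)² + (-0.0406·93.27)²) = √(5.207798 + 14.339566) = 4.4212 km
C: √((-0.0406·111.32)² + (0.0297·93.27)²) = √(20.426712 + 7.673559) = 5.3010 km
D: √((-0.0091·111.32)² + (-0.0281·93.27)²) = √(1.026193 + 6.869049) = 2.8098 km
E: √((0.0289·111.32)² + (0.0013·93.27)²) = √(10.350041 + 0.014702) = 3.2194 km
F: √((-0.0141·111.32)² + (0.0275·93.27)²) = √(2.463682 + 6.578840) = 3.0071 km
G: √((-0.0431·111.32)² + (-0.0082·93.27)²) = √(23.019768 + 0.584940) = 4.8585 km
H: √((0.0057·111.32)² + (-0.0434·93.27)²) = √(0.402621 + 16.385640) = 4.0973 km
I: √((0.0051·111.32)² + (-0.0519·93.27)²) = √(0.322320 + 23.432502) = 4.8739 km
J: √((-0.0421·111.32)² + (-0.0251·93.27)²) = √(21.963957 + 5.480642) = 5.2388 km
Sorted: D (2.8098 km) < F (3.0071 km) < E (3.2194 km) < A (3.7420 km) < H (4.0973 km) < B (4.4212 km) < …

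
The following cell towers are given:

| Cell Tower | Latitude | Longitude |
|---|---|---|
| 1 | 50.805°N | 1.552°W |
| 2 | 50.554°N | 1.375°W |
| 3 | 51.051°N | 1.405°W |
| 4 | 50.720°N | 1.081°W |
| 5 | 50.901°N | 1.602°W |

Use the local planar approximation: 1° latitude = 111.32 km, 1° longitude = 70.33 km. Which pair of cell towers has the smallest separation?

1 and 5

Pairwise distances:
1–2: 30.589 km
1–3: 29.271 km
1–4: 34.450 km
1–5: 11.250 km
2–3: 55.366 km
2–4: 27.731 km
2–5: 41.797 km
3–4: 43.324 km
3–5: 21.698 km
4–5: 41.816 km
Closest pair: 1–5 at 11.250 km.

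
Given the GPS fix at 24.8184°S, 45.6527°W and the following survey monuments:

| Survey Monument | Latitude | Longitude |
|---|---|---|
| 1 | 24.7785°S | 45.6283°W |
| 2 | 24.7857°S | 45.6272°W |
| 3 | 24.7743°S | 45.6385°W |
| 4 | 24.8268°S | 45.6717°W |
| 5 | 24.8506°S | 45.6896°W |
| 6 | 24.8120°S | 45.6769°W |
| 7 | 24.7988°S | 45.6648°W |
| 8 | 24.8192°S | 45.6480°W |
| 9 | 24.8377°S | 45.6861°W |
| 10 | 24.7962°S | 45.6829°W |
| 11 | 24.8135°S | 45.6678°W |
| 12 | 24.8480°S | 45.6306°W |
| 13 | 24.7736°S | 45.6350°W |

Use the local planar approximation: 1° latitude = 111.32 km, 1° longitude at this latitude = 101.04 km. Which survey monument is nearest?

Distances from 24.8184°S, 45.6527°W:
1: 5.0800 km
2: 4.4597 km
3: 5.1146 km
4: 2.1354 km
5: 5.1720 km
6: 2.5468 km
7: 2.5011 km
8: 0.4832 km
9: 4.0006 km
10: 3.9266 km
11: 1.6203 km
12: 3.9804 km
13: 5.2981 km
Minimum: 8 at 0.4832 km.

8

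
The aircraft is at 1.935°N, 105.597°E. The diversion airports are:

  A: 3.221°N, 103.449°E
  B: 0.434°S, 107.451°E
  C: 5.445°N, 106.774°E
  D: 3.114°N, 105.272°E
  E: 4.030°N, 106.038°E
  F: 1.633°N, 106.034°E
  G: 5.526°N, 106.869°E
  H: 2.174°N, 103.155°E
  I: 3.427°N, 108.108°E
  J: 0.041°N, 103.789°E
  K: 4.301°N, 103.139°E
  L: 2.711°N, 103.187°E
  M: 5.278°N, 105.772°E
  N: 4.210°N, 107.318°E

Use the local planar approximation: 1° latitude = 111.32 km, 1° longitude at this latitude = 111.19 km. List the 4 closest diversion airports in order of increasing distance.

F, D, E, H

Distances from 1.935°N, 105.597°E:
A: √((1.286·111.32)² + (-2.148·111.19)²) = √(20494.07553 + 57042.69222) = 278.454 km
B: √((-2.369·111.32)² + (1.854·111.19)²) = √(69546.69828 + 42496.28051) = 334.728 km
C: √((3.510·111.32)² + (1.177·111.19)²) = √(152672.43358 + 17127.12180) = 412.067 km
D: √((1.179·111.32)² + (-0.325·111.19)²) = √(17225.58601 + 1305.86470) = 136.130 km
E: √((2.095·111.32)² + (0.441·111.19)²) = √(54389.42280 + 2404.41063) = 238.315 km
F: √((-0.302·111.32)² + (0.437·111.19)²) = √(1130.21296 + 2360.99102) = 59.086 km
G: √((3.591·111.32)² + (1.272·111.19)²) = √(159800.15844 + 20003.48584) = 424.033 km
H: √((0.239·111.32)² + (-2.442·111.19)²) = √(707.85157 + 73726.35781) = 272.826 km
I: √((1.492·111.32)² + (2.511·111.19)²) = √(27585.70208 + 77951.57346) = 324.865 km
J: √((-1.894·111.32)² + (-1.808·111.19)²) = √(44453.53933 + 40413.67203) = 291.320 km
K: √((2.366·111.32)² + (-2.458·111.19)²) = √(69370.66790 + 74695.63396) = 379.561 km
L: √((0.776·111.32)² + (-2.410·111.19)²) = √(7462.25074 + 71806.79543) = 281.548 km
M: √((3.343·111.32)² + (0.175·111.19)²) = √(138490.23382 + 378.62349) = 372.651 km
N: √((2.275·111.32)² + (1.721·111.19)²) = √(64137.08201 + 36617.88034) = 317.419 km
Sorted: F (59.086 km) < D (136.130 km) < E (238.315 km) < H (272.826 km) < A (278.454 km) < L (281.548 km) < …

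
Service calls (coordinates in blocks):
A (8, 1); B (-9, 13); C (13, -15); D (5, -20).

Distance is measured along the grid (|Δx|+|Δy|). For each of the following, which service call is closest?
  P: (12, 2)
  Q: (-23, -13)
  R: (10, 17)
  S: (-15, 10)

P at (12, 2):
  A: 5 blocks
  B: 32 blocks
  C: 18 blocks
  D: 29 blocks
  → nearest: A (5 blocks)
Q at (-23, -13):
  A: 45 blocks
  B: 40 blocks
  C: 38 blocks
  D: 35 blocks
  → nearest: D (35 blocks)
R at (10, 17):
  A: 18 blocks
  B: 23 blocks
  C: 35 blocks
  D: 42 blocks
  → nearest: A (18 blocks)
S at (-15, 10):
  A: 32 blocks
  B: 9 blocks
  C: 53 blocks
  D: 50 blocks
  → nearest: B (9 blocks)

P→A; Q→D; R→A; S→B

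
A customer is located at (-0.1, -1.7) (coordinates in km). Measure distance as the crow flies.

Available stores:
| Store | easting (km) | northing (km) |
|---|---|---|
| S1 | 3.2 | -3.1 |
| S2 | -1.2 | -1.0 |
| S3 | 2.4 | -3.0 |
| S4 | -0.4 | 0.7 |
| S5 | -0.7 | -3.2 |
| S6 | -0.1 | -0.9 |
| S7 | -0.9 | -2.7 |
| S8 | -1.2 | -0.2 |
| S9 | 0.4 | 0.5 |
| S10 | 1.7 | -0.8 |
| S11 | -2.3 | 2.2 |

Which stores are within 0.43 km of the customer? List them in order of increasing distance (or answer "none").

Distances from (-0.1, -1.7):
S1: 3.58 km
S2: 1.30 km
S3: 2.82 km
S4: 2.42 km
S5: 1.62 km
S6: 0.80 km
S7: 1.28 km
S8: 1.86 km
S9: 2.26 km
S10: 2.01 km
S11: 4.48 km
Threshold 0.43 km: none within range.

none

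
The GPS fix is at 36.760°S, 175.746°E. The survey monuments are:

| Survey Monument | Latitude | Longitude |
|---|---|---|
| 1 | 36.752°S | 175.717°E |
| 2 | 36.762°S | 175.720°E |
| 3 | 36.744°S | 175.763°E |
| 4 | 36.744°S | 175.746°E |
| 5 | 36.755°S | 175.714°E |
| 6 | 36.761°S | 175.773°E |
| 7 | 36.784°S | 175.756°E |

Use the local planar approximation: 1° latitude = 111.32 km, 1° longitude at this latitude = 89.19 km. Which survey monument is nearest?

4

Distances from 36.760°S, 175.746°E:
1: 2.736 km
2: 2.330 km
3: 2.339 km
4: 1.781 km
5: 2.908 km
6: 2.411 km
7: 2.817 km
Minimum: 4 at 1.781 km.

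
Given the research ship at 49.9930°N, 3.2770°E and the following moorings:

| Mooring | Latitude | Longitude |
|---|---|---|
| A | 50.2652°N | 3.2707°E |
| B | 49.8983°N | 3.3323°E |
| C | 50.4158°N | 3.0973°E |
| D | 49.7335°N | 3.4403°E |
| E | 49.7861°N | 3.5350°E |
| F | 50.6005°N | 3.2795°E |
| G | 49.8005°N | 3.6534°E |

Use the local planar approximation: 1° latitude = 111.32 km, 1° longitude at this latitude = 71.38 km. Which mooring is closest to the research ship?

B

Distances from 49.9930°N, 3.2770°E:
A: 30.3046 km
B: 11.2568 km
C: 48.7827 km
D: 31.1506 km
E: 29.4895 km
F: 67.6271 km
G: 34.3666 km
Minimum: B at 11.2568 km.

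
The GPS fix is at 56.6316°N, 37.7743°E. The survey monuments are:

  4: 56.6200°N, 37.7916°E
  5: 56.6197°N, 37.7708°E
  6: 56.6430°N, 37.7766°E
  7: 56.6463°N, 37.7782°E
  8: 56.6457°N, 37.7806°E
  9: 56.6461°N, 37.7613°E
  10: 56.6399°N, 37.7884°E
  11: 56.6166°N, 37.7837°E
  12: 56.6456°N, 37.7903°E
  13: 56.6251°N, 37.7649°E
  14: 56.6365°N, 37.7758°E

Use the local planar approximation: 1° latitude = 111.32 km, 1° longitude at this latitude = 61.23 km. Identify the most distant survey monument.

Distances from 56.6316°N, 37.7743°E:
4: √((-0.0116·111.32)² + (0.0173·61.23)²) = √(1.667487 + 1.122072) = 1.6702 km
5: √((-0.0119·111.32)² + (-0.0035·61.23)²) = √(1.754851 + 0.045927) = 1.3419 km
6: √((0.0114·111.32)² + (0.0023·61.23)²) = √(1.610483 + 0.019833) = 1.2768 km
7: √((0.0147·111.32)² + (0.0039·61.23)²) = √(2.677818 + 0.057024) = 1.6537 km
8: √((0.0141·111.32)² + (0.0063·61.23)²) = √(2.463682 + 0.148802) = 1.6163 km
9: √((0.0145·111.32)² + (-0.0130·61.23)²) = √(2.605448 + 0.633600) = 1.7997 km
10: √((0.0083·111.32)² + (0.0141·61.23)²) = √(0.853695 + 0.745361) = 1.2645 km
11: √((-0.0150·111.32)² + (0.0094·61.23)²) = √(2.788232 + 0.331272) = 1.7662 km
12: √((0.0140·111.32)² + (0.0160·61.23)²) = √(2.428860 + 0.959773) = 1.8408 km
13: √((-0.0065·111.32)² + (-0.0094·61.23)²) = √(0.523568 + 0.331272) = 0.9246 km
14: √((0.0049·111.32)² + (0.0015·61.23)²) = √(0.297535 + 0.008436) = 0.5531 km
Maximum: 12 at 1.8408 km.

12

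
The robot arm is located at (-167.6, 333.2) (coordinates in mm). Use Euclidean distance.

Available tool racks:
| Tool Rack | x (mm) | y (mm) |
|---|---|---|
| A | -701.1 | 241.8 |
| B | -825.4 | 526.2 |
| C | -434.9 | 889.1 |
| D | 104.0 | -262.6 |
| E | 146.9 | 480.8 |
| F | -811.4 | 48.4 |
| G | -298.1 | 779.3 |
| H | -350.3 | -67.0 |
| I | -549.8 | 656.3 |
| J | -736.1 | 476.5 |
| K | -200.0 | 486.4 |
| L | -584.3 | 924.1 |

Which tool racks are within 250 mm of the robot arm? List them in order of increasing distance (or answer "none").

Distances from (-167.6, 333.2):
A: 541.3 mm
B: 685.5 mm
C: 616.8 mm
D: 654.8 mm
E: 347.4 mm
F: 704.0 mm
G: 464.8 mm
H: 439.9 mm
I: 500.5 mm
J: 586.3 mm
K: 156.6 mm
L: 723.1 mm
Threshold 250 mm: K (156.6 mm) is within range.

K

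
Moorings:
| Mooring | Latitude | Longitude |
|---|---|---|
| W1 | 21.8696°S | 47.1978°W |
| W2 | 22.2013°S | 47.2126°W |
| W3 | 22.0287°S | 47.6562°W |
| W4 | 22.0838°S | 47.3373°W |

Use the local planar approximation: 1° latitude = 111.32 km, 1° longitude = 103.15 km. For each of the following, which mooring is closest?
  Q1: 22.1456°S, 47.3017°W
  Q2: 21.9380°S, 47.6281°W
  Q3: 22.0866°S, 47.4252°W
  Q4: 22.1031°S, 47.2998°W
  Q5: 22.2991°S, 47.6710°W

Q1→W4; Q2→W3; Q3→W4; Q4→W4; Q5→W3

Q1 at 22.1456°S, 47.3017°W:
  W1: 32.5399 km
  W2: 11.0867 km
  W3: 38.8132 km
  W4: 7.7983 km
  → nearest: W4 (7.7983 km)
Q2 at 21.9380°S, 47.6281°W:
  W1: 45.0338 km
  W2: 51.9229 km
  W3: 10.5045 km
  W4: 34.1056 km
  → nearest: W3 (10.5045 km)
Q3 at 22.0866°S, 47.4252°W:
  W1: 33.6709 km
  W2: 25.3760 km
  W3: 24.6840 km
  W4: 9.0722 km
  → nearest: W4 (9.0722 km)
Q4 at 22.1031°S, 47.2998°W:
  W1: 28.0418 km
  W2: 14.1564 km
  W3: 37.6841 km
  W4: 4.4247 km
  → nearest: W4 (4.4247 km)
Q5 at 22.2991°S, 47.6710°W:
  W1: 68.3261 km
  W2: 48.5211 km
  W3: 30.1396 km
  W4: 41.9433 km
  → nearest: W3 (30.1396 km)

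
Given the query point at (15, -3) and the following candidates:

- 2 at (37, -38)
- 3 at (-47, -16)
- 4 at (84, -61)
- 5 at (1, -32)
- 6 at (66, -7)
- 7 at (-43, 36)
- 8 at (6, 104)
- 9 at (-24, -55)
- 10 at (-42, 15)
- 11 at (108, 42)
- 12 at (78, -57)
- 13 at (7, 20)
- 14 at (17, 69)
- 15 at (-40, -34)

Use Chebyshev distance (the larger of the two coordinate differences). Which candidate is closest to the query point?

13

Distances from (15, -3):
2: 35
3: 62
4: 69
5: 29
6: 51
7: 58
8: 107
9: 52
10: 57
11: 93
12: 63
13: 23
14: 72
15: 55
Minimum: 13 at 23.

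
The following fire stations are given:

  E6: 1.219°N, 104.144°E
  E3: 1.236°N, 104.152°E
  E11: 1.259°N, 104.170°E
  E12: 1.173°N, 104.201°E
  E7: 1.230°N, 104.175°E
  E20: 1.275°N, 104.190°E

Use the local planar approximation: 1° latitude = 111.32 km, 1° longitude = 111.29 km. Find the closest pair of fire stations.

E6 and E3

Pairwise distances:
E6–E3: 2.091 km
E6–E11: 5.310 km
E6–E12: 8.152 km
E6–E7: 3.661 km
E6–E20: 8.067 km
E3–E11: 3.251 km
E3–E12: 8.884 km
E3–E7: 2.645 km
E3–E20: 6.061 km
E11–E12: 10.176 km
E11–E7: 3.276 km
E11–E20: 2.851 km
E12–E7: 6.974 km
E12–E20: 11.420 km
E7–E20: 5.280 km
Closest pair: E6–E3 at 2.091 km.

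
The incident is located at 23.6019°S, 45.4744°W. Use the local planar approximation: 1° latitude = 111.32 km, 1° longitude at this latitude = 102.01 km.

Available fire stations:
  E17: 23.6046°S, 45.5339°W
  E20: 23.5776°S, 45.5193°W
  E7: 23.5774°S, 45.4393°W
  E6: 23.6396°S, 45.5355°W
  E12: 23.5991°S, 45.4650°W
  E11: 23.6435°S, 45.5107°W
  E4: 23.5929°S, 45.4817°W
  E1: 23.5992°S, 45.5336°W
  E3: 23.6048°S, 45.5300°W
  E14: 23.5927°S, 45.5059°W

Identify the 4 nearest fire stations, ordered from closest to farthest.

Distances from 23.6019°S, 45.4744°W:
E17: √((-0.0027·111.32)² + (-0.0595·102.01)²) = √(0.090339 + 36.839983) = 6.0770 km
E20: √((0.0243·111.32)² + (-0.0449·102.01)²) = √(7.317436 + 20.978681) = 5.3194 km
E7: √((0.0245·111.32)² + (0.0351·102.01)²) = √(7.438383 + 12.820345) = 4.5010 km
E6: √((-0.0377·111.32)² + (-0.0611·102.01)²) = √(17.612828 + 38.847933) = 7.5140 km
E12: √((0.0028·111.32)² + (0.0094·102.01)²) = √(0.097154 + 0.919478) = 1.0083 km
E11: √((-0.0416·111.32)² + (-0.0363·102.01)²) = √(21.445346 + 13.711935) = 5.9294 km
E4: √((0.0090·111.32)² + (-0.0073·102.01)²) = √(1.003764 + 0.554538) = 1.2483 km
E1: √((0.0027·111.32)² + (-0.0592·102.01)²) = √(0.090339 + 36.469424) = 6.0465 km
E3: √((-0.0029·111.32)² + (-0.0556·102.01)²) = √(0.104218 + 32.168816) = 5.6809 km
E14: √((0.0092·111.32)² + (-0.0315·102.01)²) = √(1.048871 + 10.325393) = 3.3726 km
Sorted: E12 (1.0083 km) < E4 (1.2483 km) < E14 (3.3726 km) < E7 (4.5010 km) < E20 (5.3194 km) < E3 (5.6809 km) < …

E12, E4, E14, E7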